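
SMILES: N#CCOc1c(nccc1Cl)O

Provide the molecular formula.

Heavy atoms from the SMILES: 7 C, 1 Cl, 2 N, 2 O.
Implicit hydrogens by atom environment:
  3 × C (aromatic): no H
  2 × C (aromatic): 1 H each → 2
  1 × C: 2 H
  1 × C: no H
  1 × Cl: no H
  1 × N (aromatic): no H
  1 × N: no H
  1 × O: 1 H
  1 × O: no H
  Total hydrogens = 5.
Molecular formula: C7H5ClN2O2

C7H5ClN2O2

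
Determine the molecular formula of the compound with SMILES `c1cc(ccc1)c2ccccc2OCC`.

Heavy atoms from the SMILES: 14 C, 1 O.
Implicit hydrogens by atom environment:
  9 × C (aromatic): 1 H each → 9
  3 × C (aromatic): no H
  1 × C: 3 H
  1 × C: 2 H
  1 × O: no H
  Total hydrogens = 14.
Molecular formula: C14H14O

C14H14O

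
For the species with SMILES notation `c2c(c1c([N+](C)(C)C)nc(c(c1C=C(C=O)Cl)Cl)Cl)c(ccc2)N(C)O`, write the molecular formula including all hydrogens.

C18H19Cl3N3O2+

Heavy atoms from the SMILES: 18 C, 3 Cl, 3 N, 2 O.
Implicit hydrogens by atom environment:
  7 × C (aromatic): no H
  4 × C: 3 H each → 12
  4 × C (aromatic): 1 H each → 4
  3 × Cl: no H
  2 × C: 1 H each → 2
  1 × C: no H
  1 × N (aromatic): no H
  1 × N (charge +1): no H
  1 × N: no H
  1 × O: 1 H
  1 × O: no H
  Total hydrogens = 19.
Net charge +1.
Molecular formula: C18H19Cl3N3O2+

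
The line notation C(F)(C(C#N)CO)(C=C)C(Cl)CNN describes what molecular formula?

C8H13ClFN3O

Heavy atoms from the SMILES: 8 C, 1 Cl, 1 F, 3 N, 1 O.
Implicit hydrogens by atom environment:
  3 × C: 2 H each → 6
  3 × C: 1 H each → 3
  2 × C: no H
  1 × Cl: no H
  1 × F: no H
  1 × N: 2 H
  1 × N: 1 H
  1 × N: no H
  1 × O: 1 H
  Total hydrogens = 13.
Molecular formula: C8H13ClFN3O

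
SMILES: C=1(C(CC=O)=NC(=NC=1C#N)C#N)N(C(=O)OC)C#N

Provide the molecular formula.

C11H6N6O3

Heavy atoms from the SMILES: 11 C, 6 N, 3 O.
Implicit hydrogens by atom environment:
  4 × C (aromatic): no H
  4 × C: no H
  4 × N: no H
  3 × O: no H
  2 × N (aromatic): no H
  1 × C: 3 H
  1 × C: 2 H
  1 × C: 1 H
  Total hydrogens = 6.
Molecular formula: C11H6N6O3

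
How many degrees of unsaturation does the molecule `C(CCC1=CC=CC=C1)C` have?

4

Molecular formula from the SMILES: C10H14.
DoU = (2C + 2 + N − H − X)/2 = (2·10 + 2 + 0 − 14 − 0)/2 = 8/2 = 4.
(Structurally: 1 ring(s) + 3 π bond(s) = 4.)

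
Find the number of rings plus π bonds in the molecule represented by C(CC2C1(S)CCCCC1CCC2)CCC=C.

3

Molecular formula from the SMILES: C16H28S.
DoU = (2C + 2 + N − H − X)/2 = (2·16 + 2 + 0 − 28 − 0)/2 = 6/2 = 3.
(Structurally: 2 ring(s) + 1 π bond(s) = 3.)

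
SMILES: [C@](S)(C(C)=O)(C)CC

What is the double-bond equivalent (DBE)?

1

Molecular formula from the SMILES: C6H12OS.
DoU = (2C + 2 + N − H − X)/2 = (2·6 + 2 + 0 − 12 − 0)/2 = 2/2 = 1.
(Structurally: 0 ring(s) + 1 π bond(s) = 1.)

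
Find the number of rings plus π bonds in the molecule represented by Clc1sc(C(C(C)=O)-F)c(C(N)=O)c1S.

Molecular formula from the SMILES: C8H7ClFNO2S2.
DoU = (2C + 2 + N − H − X)/2 = (2·8 + 2 + 1 − 7 − 2)/2 = 10/2 = 5.
(Structurally: 1 ring(s) + 4 π bond(s) = 5.)

5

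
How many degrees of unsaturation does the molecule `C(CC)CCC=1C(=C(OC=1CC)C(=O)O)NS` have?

4

Molecular formula from the SMILES: C12H19NO3S.
DoU = (2C + 2 + N − H − X)/2 = (2·12 + 2 + 1 − 19 − 0)/2 = 8/2 = 4.
(Structurally: 1 ring(s) + 3 π bond(s) = 4.)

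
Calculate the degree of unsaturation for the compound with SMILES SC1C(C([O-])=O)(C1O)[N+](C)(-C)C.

Molecular formula from the SMILES: C7H13NO3S.
DoU = (2C + 2 + N − H − X)/2 = (2·7 + 2 + 1 − 13 − 0)/2 = 4/2 = 2.
(Structurally: 1 ring(s) + 1 π bond(s) = 2.)

2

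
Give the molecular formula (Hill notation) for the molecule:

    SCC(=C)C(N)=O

Heavy atoms from the SMILES: 4 C, 1 N, 1 O, 1 S.
Implicit hydrogens by atom environment:
  2 × C: 2 H each → 4
  2 × C: no H
  1 × N: 2 H
  1 × O: no H
  1 × S: 1 H
  Total hydrogens = 7.
Molecular formula: C4H7NOS

C4H7NOS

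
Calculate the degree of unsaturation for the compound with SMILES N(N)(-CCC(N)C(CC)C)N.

Molecular formula from the SMILES: C7H20N4.
DoU = (2C + 2 + N − H − X)/2 = (2·7 + 2 + 4 − 20 − 0)/2 = 0/2 = 0.
(Structurally: 0 ring(s) + 0 π bond(s) = 0.)

0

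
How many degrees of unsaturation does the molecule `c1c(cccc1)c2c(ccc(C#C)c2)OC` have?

Molecular formula from the SMILES: C15H12O.
DoU = (2C + 2 + N − H − X)/2 = (2·15 + 2 + 0 − 12 − 0)/2 = 20/2 = 10.
(Structurally: 2 ring(s) + 8 π bond(s) = 10.)

10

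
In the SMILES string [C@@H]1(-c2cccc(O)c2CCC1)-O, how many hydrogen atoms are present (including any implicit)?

12

Hydrogens are implicit in SMILES; fill each atom to its normal valence:
  3 × C: 2 H each → 6
  3 × C (aromatic): 1 H each → 3
  3 × C (aromatic): no H
  2 × O: 1 H each → 2
  1 × C: 1 H
  Total hydrogens = 12.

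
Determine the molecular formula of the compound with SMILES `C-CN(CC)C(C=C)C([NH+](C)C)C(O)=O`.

Heavy atoms from the SMILES: 11 C, 2 N, 2 O.
Implicit hydrogens by atom environment:
  4 × C: 3 H each → 12
  3 × C: 2 H each → 6
  3 × C: 1 H each → 3
  1 × C: no H
  1 × N (charge +1): 1 H
  1 × N: no H
  1 × O: 1 H
  1 × O: no H
  Total hydrogens = 23.
Net charge +1.
Molecular formula: C11H23N2O2+

C11H23N2O2+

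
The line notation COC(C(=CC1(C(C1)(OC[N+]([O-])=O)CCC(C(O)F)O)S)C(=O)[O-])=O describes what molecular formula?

C13H17FNO9S-

Heavy atoms from the SMILES: 13 C, 1 F, 1 N, 9 O, 1 S.
Implicit hydrogens by atom environment:
  5 × C: no H
  5 × O: no H
  4 × C: 2 H each → 8
  3 × C: 1 H each → 3
  2 × O: 1 H each → 2
  2 × O (charge -1): no H
  1 × C: 3 H
  1 × F: no H
  1 × N (charge +1): no H
  1 × S: 1 H
  Total hydrogens = 17.
Net charge -1.
Molecular formula: C13H17FNO9S-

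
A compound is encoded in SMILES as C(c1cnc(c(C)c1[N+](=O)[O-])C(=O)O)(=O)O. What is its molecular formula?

C8H6N2O6

Heavy atoms from the SMILES: 8 C, 2 N, 6 O.
Implicit hydrogens by atom environment:
  4 × C (aromatic): no H
  3 × O: no H
  2 × C: no H
  2 × O: 1 H each → 2
  1 × C: 3 H
  1 × C (aromatic): 1 H
  1 × N (aromatic): no H
  1 × N (charge +1): no H
  1 × O (charge -1): no H
  Total hydrogens = 6.
Molecular formula: C8H6N2O6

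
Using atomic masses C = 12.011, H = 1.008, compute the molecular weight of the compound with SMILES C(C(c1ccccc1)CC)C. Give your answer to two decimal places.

148.25

Molecular formula: C11H16.
M = 11×12.011 + 16×1.008 = 148.25 g/mol.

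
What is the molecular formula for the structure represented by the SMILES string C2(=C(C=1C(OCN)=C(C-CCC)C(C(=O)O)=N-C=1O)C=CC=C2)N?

Heavy atoms from the SMILES: 17 C, 3 N, 4 O.
Implicit hydrogens by atom environment:
  7 × C (aromatic): no H
  4 × C: 2 H each → 8
  4 × C (aromatic): 1 H each → 4
  2 × N: 2 H each → 4
  2 × O: 1 H each → 2
  2 × O: no H
  1 × C: 3 H
  1 × C: no H
  1 × N (aromatic): no H
  Total hydrogens = 21.
Molecular formula: C17H21N3O4

C17H21N3O4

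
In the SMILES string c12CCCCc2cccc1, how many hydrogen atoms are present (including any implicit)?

12

Hydrogens are implicit in SMILES; fill each atom to its normal valence:
  4 × C: 2 H each → 8
  4 × C (aromatic): 1 H each → 4
  2 × C (aromatic): no H
  Total hydrogens = 12.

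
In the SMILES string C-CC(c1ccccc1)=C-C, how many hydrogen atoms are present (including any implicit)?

Hydrogens are implicit in SMILES; fill each atom to its normal valence:
  5 × C (aromatic): 1 H each → 5
  2 × C: 3 H each → 6
  1 × C: 2 H
  1 × C: 1 H
  1 × C: no H
  1 × C (aromatic): no H
  Total hydrogens = 14.

14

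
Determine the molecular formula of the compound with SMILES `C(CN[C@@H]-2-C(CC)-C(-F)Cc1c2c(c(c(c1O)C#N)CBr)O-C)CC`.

Heavy atoms from the SMILES: 1 Br, 19 C, 1 F, 2 N, 2 O.
Implicit hydrogens by atom environment:
  6 × C: 2 H each → 12
  6 × C (aromatic): no H
  3 × C: 3 H each → 9
  3 × C: 1 H each → 3
  1 × Br: no H
  1 × C: no H
  1 × F: no H
  1 × N: 1 H
  1 × N: no H
  1 × O: 1 H
  1 × O: no H
  Total hydrogens = 26.
Molecular formula: C19H26BrFN2O2

C19H26BrFN2O2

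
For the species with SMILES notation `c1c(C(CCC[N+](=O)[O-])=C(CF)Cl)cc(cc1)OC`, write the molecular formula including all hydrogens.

Heavy atoms from the SMILES: 13 C, 1 Cl, 1 F, 1 N, 3 O.
Implicit hydrogens by atom environment:
  4 × C: 2 H each → 8
  4 × C (aromatic): 1 H each → 4
  2 × C: no H
  2 × C (aromatic): no H
  2 × O: no H
  1 × C: 3 H
  1 × Cl: no H
  1 × F: no H
  1 × N (charge +1): no H
  1 × O (charge -1): no H
  Total hydrogens = 15.
Molecular formula: C13H15ClFNO3

C13H15ClFNO3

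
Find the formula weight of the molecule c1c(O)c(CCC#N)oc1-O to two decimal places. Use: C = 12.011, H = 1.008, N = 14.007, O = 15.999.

Molecular formula: C7H7NO3.
M = 7×12.011 + 7×1.008 + 1×14.007 + 3×15.999 = 153.14 g/mol.

153.14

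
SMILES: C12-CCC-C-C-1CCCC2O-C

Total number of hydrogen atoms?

20

Hydrogens are implicit in SMILES; fill each atom to its normal valence:
  7 × C: 2 H each → 14
  3 × C: 1 H each → 3
  1 × C: 3 H
  1 × O: no H
  Total hydrogens = 20.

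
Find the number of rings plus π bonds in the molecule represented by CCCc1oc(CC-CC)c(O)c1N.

3

Molecular formula from the SMILES: C11H19NO2.
DoU = (2C + 2 + N − H − X)/2 = (2·11 + 2 + 1 − 19 − 0)/2 = 6/2 = 3.
(Structurally: 1 ring(s) + 2 π bond(s) = 3.)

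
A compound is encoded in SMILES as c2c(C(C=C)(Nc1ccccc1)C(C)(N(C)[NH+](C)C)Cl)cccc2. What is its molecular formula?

Heavy atoms from the SMILES: 20 C, 1 Cl, 3 N.
Implicit hydrogens by atom environment:
  10 × C (aromatic): 1 H each → 10
  4 × C: 3 H each → 12
  2 × C: no H
  2 × C (aromatic): no H
  1 × C: 2 H
  1 × C: 1 H
  1 × Cl: no H
  1 × N: 1 H
  1 × N (charge +1): 1 H
  1 × N: no H
  Total hydrogens = 27.
Net charge +1.
Molecular formula: C20H27ClN3+

C20H27ClN3+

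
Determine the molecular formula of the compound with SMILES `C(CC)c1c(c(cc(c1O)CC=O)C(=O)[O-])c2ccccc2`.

C18H17O4-

Heavy atoms from the SMILES: 18 C, 4 O.
Implicit hydrogens by atom environment:
  6 × C (aromatic): 1 H each → 6
  6 × C (aromatic): no H
  3 × C: 2 H each → 6
  2 × O: no H
  1 × C: 3 H
  1 × C: 1 H
  1 × C: no H
  1 × O: 1 H
  1 × O (charge -1): no H
  Total hydrogens = 17.
Net charge -1.
Molecular formula: C18H17O4-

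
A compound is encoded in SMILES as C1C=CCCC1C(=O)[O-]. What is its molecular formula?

Heavy atoms from the SMILES: 7 C, 2 O.
Implicit hydrogens by atom environment:
  3 × C: 2 H each → 6
  3 × C: 1 H each → 3
  1 × C: no H
  1 × O: no H
  1 × O (charge -1): no H
  Total hydrogens = 9.
Net charge -1.
Molecular formula: C7H9O2-

C7H9O2-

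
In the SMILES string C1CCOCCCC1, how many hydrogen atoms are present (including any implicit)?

Hydrogens are implicit in SMILES; fill each atom to its normal valence:
  7 × C: 2 H each → 14
  1 × O: no H
  Total hydrogens = 14.

14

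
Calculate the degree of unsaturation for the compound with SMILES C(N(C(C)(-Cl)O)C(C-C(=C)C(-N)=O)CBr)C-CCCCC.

2

Molecular formula from the SMILES: C15H28BrClN2O2.
DoU = (2C + 2 + N − H − X)/2 = (2·15 + 2 + 2 − 28 − 2)/2 = 4/2 = 2.
(Structurally: 0 ring(s) + 2 π bond(s) = 2.)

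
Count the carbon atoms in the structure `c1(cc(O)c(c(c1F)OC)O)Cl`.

7

The symbol for carbon appears 7 times in the SMILES. Lowercase c denotes aromatic carbon and counts toward C.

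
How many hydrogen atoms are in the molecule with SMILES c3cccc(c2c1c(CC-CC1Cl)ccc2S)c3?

Hydrogens are implicit in SMILES; fill each atom to its normal valence:
  7 × C (aromatic): 1 H each → 7
  5 × C (aromatic): no H
  3 × C: 2 H each → 6
  1 × C: 1 H
  1 × Cl: no H
  1 × S: 1 H
  Total hydrogens = 15.

15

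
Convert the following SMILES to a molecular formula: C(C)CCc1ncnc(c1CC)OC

C11H18N2O

Heavy atoms from the SMILES: 11 C, 2 N, 1 O.
Implicit hydrogens by atom environment:
  4 × C: 2 H each → 8
  3 × C: 3 H each → 9
  3 × C (aromatic): no H
  2 × N (aromatic): no H
  1 × C (aromatic): 1 H
  1 × O: no H
  Total hydrogens = 18.
Molecular formula: C11H18N2O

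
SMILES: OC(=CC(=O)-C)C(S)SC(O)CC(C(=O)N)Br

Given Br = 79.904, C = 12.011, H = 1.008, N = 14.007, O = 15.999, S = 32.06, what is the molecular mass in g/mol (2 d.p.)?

344.24

Molecular formula: C9H14BrNO4S2.
M = 1×79.904 + 9×12.011 + 14×1.008 + 1×14.007 + 4×15.999 + 2×32.06 = 344.24 g/mol.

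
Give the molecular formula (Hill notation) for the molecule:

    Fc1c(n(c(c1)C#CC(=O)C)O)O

Heavy atoms from the SMILES: 8 C, 1 F, 1 N, 3 O.
Implicit hydrogens by atom environment:
  3 × C (aromatic): no H
  3 × C: no H
  2 × O: 1 H each → 2
  1 × C: 3 H
  1 × C (aromatic): 1 H
  1 × F: no H
  1 × N (aromatic): no H
  1 × O: no H
  Total hydrogens = 6.
Molecular formula: C8H6FNO3

C8H6FNO3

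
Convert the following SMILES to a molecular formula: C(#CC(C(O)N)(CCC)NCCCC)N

Heavy atoms from the SMILES: 11 C, 3 N, 1 O.
Implicit hydrogens by atom environment:
  5 × C: 2 H each → 10
  3 × C: no H
  2 × C: 3 H each → 6
  2 × N: 2 H each → 4
  1 × C: 1 H
  1 × N: 1 H
  1 × O: 1 H
  Total hydrogens = 23.
Molecular formula: C11H23N3O

C11H23N3O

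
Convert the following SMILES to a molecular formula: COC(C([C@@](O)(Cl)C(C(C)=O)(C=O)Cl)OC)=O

Heavy atoms from the SMILES: 9 C, 2 Cl, 6 O.
Implicit hydrogens by atom environment:
  5 × O: no H
  4 × C: no H
  3 × C: 3 H each → 9
  2 × C: 1 H each → 2
  2 × Cl: no H
  1 × O: 1 H
  Total hydrogens = 12.
Molecular formula: C9H12Cl2O6

C9H12Cl2O6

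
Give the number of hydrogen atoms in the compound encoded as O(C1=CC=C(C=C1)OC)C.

Hydrogens are implicit in SMILES; fill each atom to its normal valence:
  4 × C (aromatic): 1 H each → 4
  2 × C: 3 H each → 6
  2 × C (aromatic): no H
  2 × O: no H
  Total hydrogens = 10.

10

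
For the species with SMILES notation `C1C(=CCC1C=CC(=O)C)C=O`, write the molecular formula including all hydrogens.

C10H12O2

Heavy atoms from the SMILES: 10 C, 2 O.
Implicit hydrogens by atom environment:
  5 × C: 1 H each → 5
  2 × C: 2 H each → 4
  2 × C: no H
  2 × O: no H
  1 × C: 3 H
  Total hydrogens = 12.
Molecular formula: C10H12O2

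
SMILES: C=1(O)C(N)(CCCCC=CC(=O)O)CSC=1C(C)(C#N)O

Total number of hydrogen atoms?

Hydrogens are implicit in SMILES; fill each atom to its normal valence:
  6 × C: no H
  5 × C: 2 H each → 10
  3 × O: 1 H each → 3
  2 × C: 1 H each → 2
  1 × C: 3 H
  1 × N: 2 H
  1 × N: no H
  1 × O: no H
  1 × S: no H
  Total hydrogens = 20.

20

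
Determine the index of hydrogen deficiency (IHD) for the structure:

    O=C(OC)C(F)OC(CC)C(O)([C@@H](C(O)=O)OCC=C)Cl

Molecular formula from the SMILES: C12H18ClFO7.
DoU = (2C + 2 + N − H − X)/2 = (2·12 + 2 + 0 − 18 − 2)/2 = 6/2 = 3.
(Structurally: 0 ring(s) + 3 π bond(s) = 3.)

3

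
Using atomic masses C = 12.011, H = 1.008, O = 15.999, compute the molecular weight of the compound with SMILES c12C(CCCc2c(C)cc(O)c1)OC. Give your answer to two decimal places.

192.26

Molecular formula: C12H16O2.
M = 12×12.011 + 16×1.008 + 2×15.999 = 192.26 g/mol.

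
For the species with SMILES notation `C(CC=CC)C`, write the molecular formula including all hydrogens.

C6H12

Heavy atoms from the SMILES: 6 C.
Implicit hydrogens by atom environment:
  2 × C: 3 H each → 6
  2 × C: 2 H each → 4
  2 × C: 1 H each → 2
  Total hydrogens = 12.
Molecular formula: C6H12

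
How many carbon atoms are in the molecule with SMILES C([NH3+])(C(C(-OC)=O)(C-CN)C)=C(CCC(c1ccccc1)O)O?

The symbol for carbon appears 17 times in the SMILES. Lowercase c denotes aromatic carbon and counts toward C.

17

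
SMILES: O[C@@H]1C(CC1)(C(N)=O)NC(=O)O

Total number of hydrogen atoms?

Hydrogens are implicit in SMILES; fill each atom to its normal valence:
  3 × C: no H
  2 × C: 2 H each → 4
  2 × O: 1 H each → 2
  2 × O: no H
  1 × C: 1 H
  1 × N: 2 H
  1 × N: 1 H
  Total hydrogens = 10.

10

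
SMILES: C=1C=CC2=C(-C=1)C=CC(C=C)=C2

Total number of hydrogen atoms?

10

Hydrogens are implicit in SMILES; fill each atom to its normal valence:
  7 × C (aromatic): 1 H each → 7
  3 × C (aromatic): no H
  1 × C: 2 H
  1 × C: 1 H
  Total hydrogens = 10.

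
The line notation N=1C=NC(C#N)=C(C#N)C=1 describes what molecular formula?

Heavy atoms from the SMILES: 6 C, 4 N.
Implicit hydrogens by atom environment:
  2 × C (aromatic): 1 H each → 2
  2 × C (aromatic): no H
  2 × C: no H
  2 × N (aromatic): no H
  2 × N: no H
  Total hydrogens = 2.
Molecular formula: C6H2N4

C6H2N4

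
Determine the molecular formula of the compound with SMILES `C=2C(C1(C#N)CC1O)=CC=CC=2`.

Heavy atoms from the SMILES: 10 C, 1 N, 1 O.
Implicit hydrogens by atom environment:
  5 × C (aromatic): 1 H each → 5
  2 × C: no H
  1 × C: 2 H
  1 × C: 1 H
  1 × C (aromatic): no H
  1 × N: no H
  1 × O: 1 H
  Total hydrogens = 9.
Molecular formula: C10H9NO

C10H9NO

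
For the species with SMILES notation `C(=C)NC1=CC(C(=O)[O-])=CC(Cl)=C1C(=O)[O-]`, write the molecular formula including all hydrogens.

[C10H6ClNO4]2-

Heavy atoms from the SMILES: 10 C, 1 Cl, 1 N, 4 O.
Implicit hydrogens by atom environment:
  4 × C (aromatic): no H
  2 × C (aromatic): 1 H each → 2
  2 × C: no H
  2 × O: no H
  2 × O (charge -1): no H
  1 × C: 2 H
  1 × C: 1 H
  1 × Cl: no H
  1 × N: 1 H
  Total hydrogens = 6.
Net charge -2.
Molecular formula: [C10H6ClNO4]2-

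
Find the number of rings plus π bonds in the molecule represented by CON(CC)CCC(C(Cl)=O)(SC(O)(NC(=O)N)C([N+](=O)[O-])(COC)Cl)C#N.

Molecular formula from the SMILES: C13H21Cl2N5O7S.
DoU = (2C + 2 + N − H − X)/2 = (2·13 + 2 + 5 − 21 − 2)/2 = 10/2 = 5.
(Structurally: 0 ring(s) + 5 π bond(s) = 5.)

5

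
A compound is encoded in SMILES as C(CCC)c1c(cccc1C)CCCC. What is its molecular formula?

Heavy atoms from the SMILES: 15 C.
Implicit hydrogens by atom environment:
  6 × C: 2 H each → 12
  3 × C: 3 H each → 9
  3 × C (aromatic): 1 H each → 3
  3 × C (aromatic): no H
  Total hydrogens = 24.
Molecular formula: C15H24

C15H24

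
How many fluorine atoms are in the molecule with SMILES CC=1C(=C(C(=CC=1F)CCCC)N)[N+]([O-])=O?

1

The symbol for fluorine appears 1 time in the SMILES.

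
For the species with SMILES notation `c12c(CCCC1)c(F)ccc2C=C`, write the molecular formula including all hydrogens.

Heavy atoms from the SMILES: 12 C, 1 F.
Implicit hydrogens by atom environment:
  5 × C: 2 H each → 10
  4 × C (aromatic): no H
  2 × C (aromatic): 1 H each → 2
  1 × C: 1 H
  1 × F: no H
  Total hydrogens = 13.
Molecular formula: C12H13F

C12H13F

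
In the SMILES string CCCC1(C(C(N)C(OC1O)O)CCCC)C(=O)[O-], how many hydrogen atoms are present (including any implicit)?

Hydrogens are implicit in SMILES; fill each atom to its normal valence:
  5 × C: 2 H each → 10
  4 × C: 1 H each → 4
  2 × C: 3 H each → 6
  2 × C: no H
  2 × O: 1 H each → 2
  2 × O: no H
  1 × N: 2 H
  1 × O (charge -1): no H
  Total hydrogens = 24.

24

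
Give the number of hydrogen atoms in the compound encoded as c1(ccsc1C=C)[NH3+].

Hydrogens are implicit in SMILES; fill each atom to its normal valence:
  2 × C (aromatic): 1 H each → 2
  2 × C (aromatic): no H
  1 × C: 2 H
  1 × C: 1 H
  1 × N (charge +1): 3 H
  1 × S (aromatic): no H
  Total hydrogens = 8.

8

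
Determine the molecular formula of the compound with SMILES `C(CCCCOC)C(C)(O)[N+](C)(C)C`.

Heavy atoms from the SMILES: 11 C, 1 N, 2 O.
Implicit hydrogens by atom environment:
  5 × C: 3 H each → 15
  5 × C: 2 H each → 10
  1 × C: no H
  1 × N (charge +1): no H
  1 × O: 1 H
  1 × O: no H
  Total hydrogens = 26.
Net charge +1.
Molecular formula: C11H26NO2+

C11H26NO2+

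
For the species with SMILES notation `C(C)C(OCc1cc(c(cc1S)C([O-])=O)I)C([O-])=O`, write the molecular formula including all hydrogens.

Heavy atoms from the SMILES: 12 C, 1 I, 5 O, 1 S.
Implicit hydrogens by atom environment:
  4 × C (aromatic): no H
  3 × O: no H
  2 × C: 2 H each → 4
  2 × C (aromatic): 1 H each → 2
  2 × C: no H
  2 × O (charge -1): no H
  1 × C: 3 H
  1 × C: 1 H
  1 × I: no H
  1 × S: 1 H
  Total hydrogens = 11.
Net charge -2.
Molecular formula: [C12H11IO5S]2-

[C12H11IO5S]2-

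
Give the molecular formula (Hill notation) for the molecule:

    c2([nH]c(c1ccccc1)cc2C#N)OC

C12H10N2O

Heavy atoms from the SMILES: 12 C, 2 N, 1 O.
Implicit hydrogens by atom environment:
  6 × C (aromatic): 1 H each → 6
  4 × C (aromatic): no H
  1 × C: 3 H
  1 × C: no H
  1 × N (aromatic): 1 H
  1 × N: no H
  1 × O: no H
  Total hydrogens = 10.
Molecular formula: C12H10N2O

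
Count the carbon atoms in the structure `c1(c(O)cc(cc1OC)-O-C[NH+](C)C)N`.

The symbol for carbon appears 10 times in the SMILES. Lowercase c denotes aromatic carbon and counts toward C.

10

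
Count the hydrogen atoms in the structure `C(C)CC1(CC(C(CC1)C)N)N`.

22

Hydrogens are implicit in SMILES; fill each atom to its normal valence:
  5 × C: 2 H each → 10
  2 × C: 3 H each → 6
  2 × C: 1 H each → 2
  2 × N: 2 H each → 4
  1 × C: no H
  Total hydrogens = 22.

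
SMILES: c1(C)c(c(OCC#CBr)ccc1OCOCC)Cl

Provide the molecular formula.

C13H14BrClO3

Heavy atoms from the SMILES: 1 Br, 13 C, 1 Cl, 3 O.
Implicit hydrogens by atom environment:
  4 × C (aromatic): no H
  3 × C: 2 H each → 6
  3 × O: no H
  2 × C: 3 H each → 6
  2 × C (aromatic): 1 H each → 2
  2 × C: no H
  1 × Br: no H
  1 × Cl: no H
  Total hydrogens = 14.
Molecular formula: C13H14BrClO3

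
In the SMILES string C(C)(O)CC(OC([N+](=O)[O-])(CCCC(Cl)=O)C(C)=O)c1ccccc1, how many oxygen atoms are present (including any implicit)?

The symbol for oxygen appears 6 times in the SMILES.

6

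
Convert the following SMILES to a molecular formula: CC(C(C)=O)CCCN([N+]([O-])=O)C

C8H16N2O3

Heavy atoms from the SMILES: 8 C, 2 N, 3 O.
Implicit hydrogens by atom environment:
  3 × C: 3 H each → 9
  3 × C: 2 H each → 6
  2 × O: no H
  1 × C: 1 H
  1 × C: no H
  1 × N: no H
  1 × N (charge +1): no H
  1 × O (charge -1): no H
  Total hydrogens = 16.
Molecular formula: C8H16N2O3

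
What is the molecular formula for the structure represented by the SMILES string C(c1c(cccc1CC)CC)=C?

Heavy atoms from the SMILES: 12 C.
Implicit hydrogens by atom environment:
  3 × C: 2 H each → 6
  3 × C (aromatic): 1 H each → 3
  3 × C (aromatic): no H
  2 × C: 3 H each → 6
  1 × C: 1 H
  Total hydrogens = 16.
Molecular formula: C12H16

C12H16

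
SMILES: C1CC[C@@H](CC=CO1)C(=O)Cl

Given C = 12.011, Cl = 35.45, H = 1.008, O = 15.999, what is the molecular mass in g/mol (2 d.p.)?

Molecular formula: C8H11ClO2.
M = 8×12.011 + 1×35.45 + 11×1.008 + 2×15.999 = 174.62 g/mol.

174.62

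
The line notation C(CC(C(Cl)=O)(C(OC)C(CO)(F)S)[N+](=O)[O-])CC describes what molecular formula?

Heavy atoms from the SMILES: 10 C, 1 Cl, 1 F, 1 N, 5 O, 1 S.
Implicit hydrogens by atom environment:
  4 × C: 2 H each → 8
  3 × C: no H
  3 × O: no H
  2 × C: 3 H each → 6
  1 × C: 1 H
  1 × Cl: no H
  1 × F: no H
  1 × N (charge +1): no H
  1 × O: 1 H
  1 × O (charge -1): no H
  1 × S: 1 H
  Total hydrogens = 17.
Molecular formula: C10H17ClFNO5S

C10H17ClFNO5S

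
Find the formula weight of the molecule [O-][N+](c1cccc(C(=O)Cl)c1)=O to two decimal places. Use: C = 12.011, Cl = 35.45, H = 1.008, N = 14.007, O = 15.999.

Molecular formula: C7H4ClNO3.
M = 7×12.011 + 1×35.45 + 4×1.008 + 1×14.007 + 3×15.999 = 185.56 g/mol.

185.56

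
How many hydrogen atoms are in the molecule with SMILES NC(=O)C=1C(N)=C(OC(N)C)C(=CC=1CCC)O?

Hydrogens are implicit in SMILES; fill each atom to its normal valence:
  5 × C (aromatic): no H
  3 × N: 2 H each → 6
  2 × C: 3 H each → 6
  2 × C: 2 H each → 4
  2 × O: no H
  1 × C (aromatic): 1 H
  1 × C: 1 H
  1 × C: no H
  1 × O: 1 H
  Total hydrogens = 19.

19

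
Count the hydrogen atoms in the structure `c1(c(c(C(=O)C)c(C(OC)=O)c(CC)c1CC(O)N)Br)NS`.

19

Hydrogens are implicit in SMILES; fill each atom to its normal valence:
  6 × C (aromatic): no H
  3 × C: 3 H each → 9
  3 × O: no H
  2 × C: 2 H each → 4
  2 × C: no H
  1 × Br: no H
  1 × C: 1 H
  1 × N: 2 H
  1 × N: 1 H
  1 × O: 1 H
  1 × S: 1 H
  Total hydrogens = 19.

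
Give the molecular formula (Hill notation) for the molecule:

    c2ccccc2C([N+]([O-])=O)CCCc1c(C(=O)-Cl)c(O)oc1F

C15H13ClFNO5

Heavy atoms from the SMILES: 15 C, 1 Cl, 1 F, 1 N, 5 O.
Implicit hydrogens by atom environment:
  5 × C (aromatic): 1 H each → 5
  5 × C (aromatic): no H
  3 × C: 2 H each → 6
  2 × O: no H
  1 × C: 1 H
  1 × C: no H
  1 × Cl: no H
  1 × F: no H
  1 × N (charge +1): no H
  1 × O: 1 H
  1 × O (aromatic): no H
  1 × O (charge -1): no H
  Total hydrogens = 13.
Molecular formula: C15H13ClFNO5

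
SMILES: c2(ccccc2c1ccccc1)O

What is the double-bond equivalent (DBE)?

8

Molecular formula from the SMILES: C12H10O.
DoU = (2C + 2 + N − H − X)/2 = (2·12 + 2 + 0 − 10 − 0)/2 = 16/2 = 8.
(Structurally: 2 ring(s) + 6 π bond(s) = 8.)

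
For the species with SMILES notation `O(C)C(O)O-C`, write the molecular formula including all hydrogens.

Heavy atoms from the SMILES: 3 C, 3 O.
Implicit hydrogens by atom environment:
  2 × C: 3 H each → 6
  2 × O: no H
  1 × C: 1 H
  1 × O: 1 H
  Total hydrogens = 8.
Molecular formula: C3H8O3

C3H8O3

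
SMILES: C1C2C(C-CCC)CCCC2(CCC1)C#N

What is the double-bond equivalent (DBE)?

4

Molecular formula from the SMILES: C15H25N.
DoU = (2C + 2 + N − H − X)/2 = (2·15 + 2 + 1 − 25 − 0)/2 = 8/2 = 4.
(Structurally: 2 ring(s) + 2 π bond(s) = 4.)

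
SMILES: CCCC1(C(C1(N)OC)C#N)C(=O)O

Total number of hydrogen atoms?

Hydrogens are implicit in SMILES; fill each atom to its normal valence:
  4 × C: no H
  2 × C: 3 H each → 6
  2 × C: 2 H each → 4
  2 × O: no H
  1 × C: 1 H
  1 × N: 2 H
  1 × N: no H
  1 × O: 1 H
  Total hydrogens = 14.

14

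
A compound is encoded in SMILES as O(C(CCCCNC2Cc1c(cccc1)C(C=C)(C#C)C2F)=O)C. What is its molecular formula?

Heavy atoms from the SMILES: 20 C, 1 F, 1 N, 2 O.
Implicit hydrogens by atom environment:
  6 × C: 2 H each → 12
  4 × C (aromatic): 1 H each → 4
  4 × C: 1 H each → 4
  3 × C: no H
  2 × C (aromatic): no H
  2 × O: no H
  1 × C: 3 H
  1 × F: no H
  1 × N: 1 H
  Total hydrogens = 24.
Molecular formula: C20H24FNO2

C20H24FNO2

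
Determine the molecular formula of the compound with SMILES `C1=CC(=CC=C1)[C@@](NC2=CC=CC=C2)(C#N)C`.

C15H14N2

Heavy atoms from the SMILES: 15 C, 2 N.
Implicit hydrogens by atom environment:
  10 × C (aromatic): 1 H each → 10
  2 × C: no H
  2 × C (aromatic): no H
  1 × C: 3 H
  1 × N: 1 H
  1 × N: no H
  Total hydrogens = 14.
Molecular formula: C15H14N2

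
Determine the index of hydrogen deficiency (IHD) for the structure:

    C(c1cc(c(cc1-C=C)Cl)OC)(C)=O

Molecular formula from the SMILES: C11H11ClO2.
DoU = (2C + 2 + N − H − X)/2 = (2·11 + 2 + 0 − 11 − 1)/2 = 12/2 = 6.
(Structurally: 1 ring(s) + 5 π bond(s) = 6.)

6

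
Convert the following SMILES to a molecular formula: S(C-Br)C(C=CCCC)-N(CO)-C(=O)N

Heavy atoms from the SMILES: 1 Br, 9 C, 2 N, 2 O, 1 S.
Implicit hydrogens by atom environment:
  4 × C: 2 H each → 8
  3 × C: 1 H each → 3
  1 × Br: no H
  1 × C: 3 H
  1 × C: no H
  1 × N: 2 H
  1 × N: no H
  1 × O: 1 H
  1 × O: no H
  1 × S: no H
  Total hydrogens = 17.
Molecular formula: C9H17BrN2O2S

C9H17BrN2O2S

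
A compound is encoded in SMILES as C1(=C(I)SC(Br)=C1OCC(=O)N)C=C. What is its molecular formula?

C8H7BrINO2S

Heavy atoms from the SMILES: 1 Br, 8 C, 1 I, 1 N, 2 O, 1 S.
Implicit hydrogens by atom environment:
  4 × C (aromatic): no H
  2 × C: 2 H each → 4
  2 × O: no H
  1 × Br: no H
  1 × C: 1 H
  1 × C: no H
  1 × I: no H
  1 × N: 2 H
  1 × S (aromatic): no H
  Total hydrogens = 7.
Molecular formula: C8H7BrINO2S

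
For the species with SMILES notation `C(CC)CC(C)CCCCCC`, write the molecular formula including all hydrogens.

Heavy atoms from the SMILES: 12 C.
Implicit hydrogens by atom environment:
  8 × C: 2 H each → 16
  3 × C: 3 H each → 9
  1 × C: 1 H
  Total hydrogens = 26.
Molecular formula: C12H26

C12H26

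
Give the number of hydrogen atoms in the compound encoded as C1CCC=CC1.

10

Hydrogens are implicit in SMILES; fill each atom to its normal valence:
  4 × C: 2 H each → 8
  2 × C: 1 H each → 2
  Total hydrogens = 10.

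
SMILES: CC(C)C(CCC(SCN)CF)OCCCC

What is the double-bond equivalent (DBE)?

0

Molecular formula from the SMILES: C13H28FNOS.
DoU = (2C + 2 + N − H − X)/2 = (2·13 + 2 + 1 − 28 − 1)/2 = 0/2 = 0.
(Structurally: 0 ring(s) + 0 π bond(s) = 0.)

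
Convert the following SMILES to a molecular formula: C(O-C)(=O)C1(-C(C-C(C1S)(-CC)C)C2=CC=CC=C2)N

C16H23NO2S

Heavy atoms from the SMILES: 16 C, 1 N, 2 O, 1 S.
Implicit hydrogens by atom environment:
  5 × C (aromatic): 1 H each → 5
  3 × C: 3 H each → 9
  3 × C: no H
  2 × C: 2 H each → 4
  2 × C: 1 H each → 2
  2 × O: no H
  1 × C (aromatic): no H
  1 × N: 2 H
  1 × S: 1 H
  Total hydrogens = 23.
Molecular formula: C16H23NO2S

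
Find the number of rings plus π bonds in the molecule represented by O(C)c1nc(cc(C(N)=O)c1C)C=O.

6

Molecular formula from the SMILES: C9H10N2O3.
DoU = (2C + 2 + N − H − X)/2 = (2·9 + 2 + 2 − 10 − 0)/2 = 12/2 = 6.
(Structurally: 1 ring(s) + 5 π bond(s) = 6.)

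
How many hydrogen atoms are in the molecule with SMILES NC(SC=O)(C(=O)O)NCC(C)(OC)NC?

Hydrogens are implicit in SMILES; fill each atom to its normal valence:
  3 × C: 3 H each → 9
  3 × C: no H
  3 × O: no H
  2 × N: 1 H each → 2
  1 × C: 2 H
  1 × C: 1 H
  1 × N: 2 H
  1 × O: 1 H
  1 × S: no H
  Total hydrogens = 17.

17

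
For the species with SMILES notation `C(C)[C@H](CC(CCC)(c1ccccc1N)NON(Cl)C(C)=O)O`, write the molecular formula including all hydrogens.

C16H26ClN3O3

Heavy atoms from the SMILES: 16 C, 1 Cl, 3 N, 3 O.
Implicit hydrogens by atom environment:
  4 × C: 2 H each → 8
  4 × C (aromatic): 1 H each → 4
  3 × C: 3 H each → 9
  2 × C: no H
  2 × C (aromatic): no H
  2 × O: no H
  1 × C: 1 H
  1 × Cl: no H
  1 × N: 2 H
  1 × N: 1 H
  1 × N: no H
  1 × O: 1 H
  Total hydrogens = 26.
Molecular formula: C16H26ClN3O3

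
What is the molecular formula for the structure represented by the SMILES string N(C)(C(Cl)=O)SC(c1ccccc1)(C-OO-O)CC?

Heavy atoms from the SMILES: 12 C, 1 Cl, 1 N, 4 O, 1 S.
Implicit hydrogens by atom environment:
  5 × C (aromatic): 1 H each → 5
  3 × O: no H
  2 × C: 3 H each → 6
  2 × C: 2 H each → 4
  2 × C: no H
  1 × C (aromatic): no H
  1 × Cl: no H
  1 × N: no H
  1 × O: 1 H
  1 × S: no H
  Total hydrogens = 16.
Molecular formula: C12H16ClNO4S

C12H16ClNO4S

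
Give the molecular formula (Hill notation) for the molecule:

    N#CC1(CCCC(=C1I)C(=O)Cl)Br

C8H6BrClINO

Heavy atoms from the SMILES: 1 Br, 8 C, 1 Cl, 1 I, 1 N, 1 O.
Implicit hydrogens by atom environment:
  5 × C: no H
  3 × C: 2 H each → 6
  1 × Br: no H
  1 × Cl: no H
  1 × I: no H
  1 × N: no H
  1 × O: no H
  Total hydrogens = 6.
Molecular formula: C8H6BrClINO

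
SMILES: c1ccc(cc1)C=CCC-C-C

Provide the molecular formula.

C12H16

Heavy atoms from the SMILES: 12 C.
Implicit hydrogens by atom environment:
  5 × C (aromatic): 1 H each → 5
  3 × C: 2 H each → 6
  2 × C: 1 H each → 2
  1 × C: 3 H
  1 × C (aromatic): no H
  Total hydrogens = 16.
Molecular formula: C12H16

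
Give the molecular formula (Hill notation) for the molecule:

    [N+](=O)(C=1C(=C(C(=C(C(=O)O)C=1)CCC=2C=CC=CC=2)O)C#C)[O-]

C17H13NO5

Heavy atoms from the SMILES: 17 C, 1 N, 5 O.
Implicit hydrogens by atom environment:
  6 × C (aromatic): 1 H each → 6
  6 × C (aromatic): no H
  2 × C: 2 H each → 4
  2 × C: no H
  2 × O: 1 H each → 2
  2 × O: no H
  1 × C: 1 H
  1 × N (charge +1): no H
  1 × O (charge -1): no H
  Total hydrogens = 13.
Molecular formula: C17H13NO5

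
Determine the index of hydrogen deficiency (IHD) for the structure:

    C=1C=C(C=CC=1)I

Molecular formula from the SMILES: C6H5I.
DoU = (2C + 2 + N − H − X)/2 = (2·6 + 2 + 0 − 5 − 1)/2 = 8/2 = 4.
(Structurally: 1 ring(s) + 3 π bond(s) = 4.)

4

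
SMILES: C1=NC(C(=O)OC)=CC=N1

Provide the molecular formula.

Heavy atoms from the SMILES: 6 C, 2 N, 2 O.
Implicit hydrogens by atom environment:
  3 × C (aromatic): 1 H each → 3
  2 × N (aromatic): no H
  2 × O: no H
  1 × C: 3 H
  1 × C (aromatic): no H
  1 × C: no H
  Total hydrogens = 6.
Molecular formula: C6H6N2O2

C6H6N2O2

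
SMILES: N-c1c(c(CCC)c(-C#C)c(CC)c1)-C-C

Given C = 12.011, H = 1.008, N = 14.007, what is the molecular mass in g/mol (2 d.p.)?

Molecular formula: C15H21N.
M = 15×12.011 + 21×1.008 + 1×14.007 = 215.34 g/mol.

215.34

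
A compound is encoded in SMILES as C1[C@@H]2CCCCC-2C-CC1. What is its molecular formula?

Heavy atoms from the SMILES: 10 C.
Implicit hydrogens by atom environment:
  8 × C: 2 H each → 16
  2 × C: 1 H each → 2
  Total hydrogens = 18.
Molecular formula: C10H18

C10H18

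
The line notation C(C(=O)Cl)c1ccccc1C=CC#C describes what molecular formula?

Heavy atoms from the SMILES: 12 C, 1 Cl, 1 O.
Implicit hydrogens by atom environment:
  4 × C (aromatic): 1 H each → 4
  3 × C: 1 H each → 3
  2 × C (aromatic): no H
  2 × C: no H
  1 × C: 2 H
  1 × Cl: no H
  1 × O: no H
  Total hydrogens = 9.
Molecular formula: C12H9ClO

C12H9ClO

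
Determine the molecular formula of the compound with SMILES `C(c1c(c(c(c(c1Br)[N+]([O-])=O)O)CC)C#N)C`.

C11H11BrN2O3

Heavy atoms from the SMILES: 1 Br, 11 C, 2 N, 3 O.
Implicit hydrogens by atom environment:
  6 × C (aromatic): no H
  2 × C: 3 H each → 6
  2 × C: 2 H each → 4
  1 × Br: no H
  1 × C: no H
  1 × N (charge +1): no H
  1 × N: no H
  1 × O: 1 H
  1 × O: no H
  1 × O (charge -1): no H
  Total hydrogens = 11.
Molecular formula: C11H11BrN2O3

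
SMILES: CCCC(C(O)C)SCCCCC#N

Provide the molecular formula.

Heavy atoms from the SMILES: 11 C, 1 N, 1 O, 1 S.
Implicit hydrogens by atom environment:
  6 × C: 2 H each → 12
  2 × C: 3 H each → 6
  2 × C: 1 H each → 2
  1 × C: no H
  1 × N: no H
  1 × O: 1 H
  1 × S: no H
  Total hydrogens = 21.
Molecular formula: C11H21NOS

C11H21NOS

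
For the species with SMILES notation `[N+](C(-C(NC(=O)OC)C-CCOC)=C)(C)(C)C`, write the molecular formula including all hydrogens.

C12H25N2O3+

Heavy atoms from the SMILES: 12 C, 2 N, 3 O.
Implicit hydrogens by atom environment:
  5 × C: 3 H each → 15
  4 × C: 2 H each → 8
  3 × O: no H
  2 × C: no H
  1 × C: 1 H
  1 × N: 1 H
  1 × N (charge +1): no H
  Total hydrogens = 25.
Net charge +1.
Molecular formula: C12H25N2O3+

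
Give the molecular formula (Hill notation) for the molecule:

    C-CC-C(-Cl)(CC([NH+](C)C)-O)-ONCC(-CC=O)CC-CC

Heavy atoms from the SMILES: 16 C, 1 Cl, 2 N, 3 O.
Implicit hydrogens by atom environment:
  8 × C: 2 H each → 16
  4 × C: 3 H each → 12
  3 × C: 1 H each → 3
  2 × O: no H
  1 × C: no H
  1 × Cl: no H
  1 × N: 1 H
  1 × N (charge +1): 1 H
  1 × O: 1 H
  Total hydrogens = 34.
Net charge +1.
Molecular formula: C16H34ClN2O3+

C16H34ClN2O3+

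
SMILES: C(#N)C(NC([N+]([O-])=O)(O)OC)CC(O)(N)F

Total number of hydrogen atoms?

11

Hydrogens are implicit in SMILES; fill each atom to its normal valence:
  3 × C: no H
  2 × O: 1 H each → 2
  2 × O: no H
  1 × C: 3 H
  1 × C: 2 H
  1 × C: 1 H
  1 × F: no H
  1 × N: 2 H
  1 × N: 1 H
  1 × N (charge +1): no H
  1 × N: no H
  1 × O (charge -1): no H
  Total hydrogens = 11.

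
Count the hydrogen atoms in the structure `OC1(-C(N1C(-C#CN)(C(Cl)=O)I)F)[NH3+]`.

Hydrogens are implicit in SMILES; fill each atom to its normal valence:
  5 × C: no H
  1 × C: 1 H
  1 × Cl: no H
  1 × F: no H
  1 × I: no H
  1 × N (charge +1): 3 H
  1 × N: 2 H
  1 × N: no H
  1 × O: 1 H
  1 × O: no H
  Total hydrogens = 7.

7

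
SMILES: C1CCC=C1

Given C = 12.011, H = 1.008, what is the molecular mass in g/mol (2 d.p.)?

68.12

Molecular formula: C5H8.
M = 5×12.011 + 8×1.008 = 68.12 g/mol.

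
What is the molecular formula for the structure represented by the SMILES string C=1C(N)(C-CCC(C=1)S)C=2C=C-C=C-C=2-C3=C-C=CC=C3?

Heavy atoms from the SMILES: 19 C, 1 N, 1 S.
Implicit hydrogens by atom environment:
  9 × C (aromatic): 1 H each → 9
  3 × C: 2 H each → 6
  3 × C: 1 H each → 3
  3 × C (aromatic): no H
  1 × C: no H
  1 × N: 2 H
  1 × S: 1 H
  Total hydrogens = 21.
Molecular formula: C19H21NS

C19H21NS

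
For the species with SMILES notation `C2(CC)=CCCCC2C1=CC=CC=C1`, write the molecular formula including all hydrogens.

C14H18

Heavy atoms from the SMILES: 14 C.
Implicit hydrogens by atom environment:
  5 × C (aromatic): 1 H each → 5
  4 × C: 2 H each → 8
  2 × C: 1 H each → 2
  1 × C: 3 H
  1 × C: no H
  1 × C (aromatic): no H
  Total hydrogens = 18.
Molecular formula: C14H18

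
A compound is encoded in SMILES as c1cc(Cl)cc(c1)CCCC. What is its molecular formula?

Heavy atoms from the SMILES: 10 C, 1 Cl.
Implicit hydrogens by atom environment:
  4 × C (aromatic): 1 H each → 4
  3 × C: 2 H each → 6
  2 × C (aromatic): no H
  1 × C: 3 H
  1 × Cl: no H
  Total hydrogens = 13.
Molecular formula: C10H13Cl

C10H13Cl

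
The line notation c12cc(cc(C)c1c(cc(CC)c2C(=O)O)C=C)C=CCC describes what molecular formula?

Heavy atoms from the SMILES: 20 C, 2 O.
Implicit hydrogens by atom environment:
  7 × C (aromatic): no H
  3 × C: 3 H each → 9
  3 × C: 2 H each → 6
  3 × C (aromatic): 1 H each → 3
  3 × C: 1 H each → 3
  1 × C: no H
  1 × O: 1 H
  1 × O: no H
  Total hydrogens = 22.
Molecular formula: C20H22O2

C20H22O2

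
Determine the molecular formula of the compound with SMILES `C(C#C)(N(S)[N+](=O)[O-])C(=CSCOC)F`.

Heavy atoms from the SMILES: 7 C, 1 F, 2 N, 3 O, 2 S.
Implicit hydrogens by atom environment:
  3 × C: 1 H each → 3
  2 × C: no H
  2 × O: no H
  1 × C: 3 H
  1 × C: 2 H
  1 × F: no H
  1 × N: no H
  1 × N (charge +1): no H
  1 × O (charge -1): no H
  1 × S: 1 H
  1 × S: no H
  Total hydrogens = 9.
Molecular formula: C7H9FN2O3S2

C7H9FN2O3S2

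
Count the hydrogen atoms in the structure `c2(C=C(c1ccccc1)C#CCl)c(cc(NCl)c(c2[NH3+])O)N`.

14

Hydrogens are implicit in SMILES; fill each atom to its normal valence:
  6 × C (aromatic): 1 H each → 6
  6 × C (aromatic): no H
  3 × C: no H
  2 × Cl: no H
  1 × C: 1 H
  1 × N (charge +1): 3 H
  1 × N: 2 H
  1 × N: 1 H
  1 × O: 1 H
  Total hydrogens = 14.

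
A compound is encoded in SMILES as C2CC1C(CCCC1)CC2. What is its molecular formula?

C10H18

Heavy atoms from the SMILES: 10 C.
Implicit hydrogens by atom environment:
  8 × C: 2 H each → 16
  2 × C: 1 H each → 2
  Total hydrogens = 18.
Molecular formula: C10H18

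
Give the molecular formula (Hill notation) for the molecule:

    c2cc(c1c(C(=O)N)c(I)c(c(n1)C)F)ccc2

Heavy atoms from the SMILES: 13 C, 1 F, 1 I, 2 N, 1 O.
Implicit hydrogens by atom environment:
  6 × C (aromatic): no H
  5 × C (aromatic): 1 H each → 5
  1 × C: 3 H
  1 × C: no H
  1 × F: no H
  1 × I: no H
  1 × N: 2 H
  1 × N (aromatic): no H
  1 × O: no H
  Total hydrogens = 10.
Molecular formula: C13H10FIN2O

C13H10FIN2O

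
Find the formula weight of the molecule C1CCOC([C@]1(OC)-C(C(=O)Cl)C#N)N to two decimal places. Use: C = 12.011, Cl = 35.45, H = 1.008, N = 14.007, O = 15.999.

Molecular formula: C9H13ClN2O3.
M = 9×12.011 + 1×35.45 + 13×1.008 + 2×14.007 + 3×15.999 = 232.66 g/mol.

232.66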